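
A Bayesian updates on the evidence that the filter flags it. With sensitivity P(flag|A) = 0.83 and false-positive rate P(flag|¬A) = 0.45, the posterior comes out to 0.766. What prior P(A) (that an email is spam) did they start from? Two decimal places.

P(A) = 0.64

In odds form, posterior odds = prior odds × likelihood ratio, so prior odds = posterior odds ÷ LR.
Posterior odds = 0.766/(1−0.766) = 3.2735. LR = 0.83/0.45 = 1.8444.
Prior odds = 3.2735/1.8444 = 1.7748, so P(A) = 1.7748/(1+1.7748) ≈ 0.64.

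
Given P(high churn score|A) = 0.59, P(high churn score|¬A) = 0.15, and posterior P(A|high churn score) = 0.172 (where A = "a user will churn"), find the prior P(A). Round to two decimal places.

In odds form, posterior odds = prior odds × likelihood ratio, so prior odds = posterior odds ÷ LR.
Posterior odds = 0.172/(1−0.172) = 0.2077. LR = 0.59/0.15 = 3.9333.
Prior odds = 0.2077/3.9333 = 0.0528, so P(A) = 0.0528/(1+0.0528) ≈ 0.05.

P(A) = 0.05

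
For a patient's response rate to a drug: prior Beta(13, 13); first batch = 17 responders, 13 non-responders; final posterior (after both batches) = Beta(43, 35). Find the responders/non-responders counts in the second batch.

Because Beta–binomial updating is additive in the counts, the combined data contributed (α_post−α_prior, β_post−β_prior) successes and failures.
Total across both batches: 43−13=30 responders, 35−13=22 non-responders.
Subtract the first batch: 30−17=13 responders and 22−13=9 non-responders.

13 responders and 9 non-responders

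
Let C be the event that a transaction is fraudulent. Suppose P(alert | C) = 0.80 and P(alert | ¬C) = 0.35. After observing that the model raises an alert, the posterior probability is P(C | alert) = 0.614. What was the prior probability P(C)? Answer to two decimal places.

Bayes' rule in odds form gives O(C|E) = O(C)·[P(E|C)/P(E|¬C)], hence O(C) = O(C|E)/LR.
Posterior odds = 0.614/(1−0.614) = 1.5907. LR = 0.80/0.35 = 2.2857.
Prior odds = 1.5907/2.2857 = 0.6959, so P(C) = 0.6959/(1+0.6959) ≈ 0.41.

P(C) = 0.41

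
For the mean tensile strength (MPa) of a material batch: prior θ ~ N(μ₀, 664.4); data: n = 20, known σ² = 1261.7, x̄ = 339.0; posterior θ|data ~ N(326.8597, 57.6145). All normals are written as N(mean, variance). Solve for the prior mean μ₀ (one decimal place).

μ₀ = 199.0

The posterior mean is a precision-weighted average: μ_n = (τ₀μ₀ + τ_data·x̄)/(τ₀+τ_data), with τ₀=1/σ₀² and τ_data=n/σ².
Here τ₀ = 1/664.4 = 0.001505 and τ_data = 20/1261.7 = 0.015852, so τ_n = 0.017357.
Rearranging for μ₀: μ₀ = (μ_n·τ_n − τ_data·x̄)/τ₀ = (326.8597·0.017357 − 0.015852·339.0) / 0.001505 = 0.299476/0.001505 ≈ 199.0.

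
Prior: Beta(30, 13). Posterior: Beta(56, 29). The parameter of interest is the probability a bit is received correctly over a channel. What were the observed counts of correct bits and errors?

Under Beta–binomial conjugacy the posterior parameters are (a+s, b+f).
So s = 56 − 30 = 26 and f = 29 − 13 = 16.

26 correct bits and 16 errors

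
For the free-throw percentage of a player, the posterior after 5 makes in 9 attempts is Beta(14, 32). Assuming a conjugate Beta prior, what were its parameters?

A Beta(α, β) prior with s successes and f failures in binomial data gives a Beta(α+s, β+f) posterior.
Subtract the data counts: 14−5=9, 32−4=28.

Beta(9, 28)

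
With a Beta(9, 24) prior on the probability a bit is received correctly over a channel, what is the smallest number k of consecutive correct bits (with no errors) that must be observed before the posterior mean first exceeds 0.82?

k = 101

After k correct bits and 0 errors the posterior is Beta(9+k, 24), with mean (9+k)/(9+24+k).
Set (9+k)/(33+k) > 0.82 and solve: k > (0.82·33 − 9)/(1 − 0.82) = 100.333.
The smallest integer exceeding 100.333 is 101.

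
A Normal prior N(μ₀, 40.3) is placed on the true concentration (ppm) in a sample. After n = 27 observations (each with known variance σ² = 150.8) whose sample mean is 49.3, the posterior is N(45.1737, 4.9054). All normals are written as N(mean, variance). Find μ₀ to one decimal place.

μ₀ = 15.4

With known observation variance, the Normal–Normal posterior has precision τ_n = τ₀ + n/σ² and mean μ_n = (τ₀μ₀ + (n/σ²)x̄)/τ_n.
Here τ₀ = 1/40.3 = 0.024814 and τ_data = 27/150.8 = 0.179045, so τ_n = 0.203859.
Rearranging for μ₀: μ₀ = (μ_n·τ_n − τ_data·x̄)/τ₀ = (45.1737·0.203859 − 0.179045·49.3) / 0.024814 = 0.382147/0.024814 ≈ 15.4.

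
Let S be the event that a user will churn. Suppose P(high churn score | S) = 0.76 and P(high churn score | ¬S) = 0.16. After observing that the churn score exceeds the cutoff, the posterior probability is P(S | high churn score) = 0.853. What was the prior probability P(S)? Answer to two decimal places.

In odds form, posterior odds = prior odds × likelihood ratio, so prior odds = posterior odds ÷ LR.
Posterior odds = 0.853/(1−0.853) = 5.8027. LR = 0.76/0.16 = 4.7500.
Prior odds = 5.8027/4.7500 = 1.2216, so P(S) = 1.2216/(1+1.2216) ≈ 0.55.

P(S) = 0.55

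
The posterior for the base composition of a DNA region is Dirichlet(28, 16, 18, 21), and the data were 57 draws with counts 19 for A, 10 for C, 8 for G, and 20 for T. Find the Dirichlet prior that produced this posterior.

Dirichlet(9, 6, 10, 1)

For a Dirichlet(α) prior with multinomial counts c, the posterior is Dirichlet(α + c) componentwise.
Subtract each count from the matching posterior parameter: 28−19=9, 16−10=6, 18−8=10, 21−20=1.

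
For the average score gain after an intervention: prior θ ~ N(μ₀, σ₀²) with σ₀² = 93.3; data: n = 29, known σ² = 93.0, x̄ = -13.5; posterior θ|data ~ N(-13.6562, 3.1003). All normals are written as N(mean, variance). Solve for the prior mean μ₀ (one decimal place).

The posterior mean is a precision-weighted average: μ_n = (τ₀μ₀ + τ_data·x̄)/(τ₀+τ_data), with τ₀=1/σ₀² and τ_data=n/σ².
Here τ₀ = 1/93.3 = 0.010718 and τ_data = 29/93.0 = 0.311828, so τ_n = 0.322546.
Rearranging for μ₀: μ₀ = (μ_n·τ_n − τ_data·x̄)/τ₀ = (-13.6562·0.322546 − 0.311828·-13.5) / 0.010718 = -0.195075/0.010718 ≈ -18.2.

μ₀ = -18.2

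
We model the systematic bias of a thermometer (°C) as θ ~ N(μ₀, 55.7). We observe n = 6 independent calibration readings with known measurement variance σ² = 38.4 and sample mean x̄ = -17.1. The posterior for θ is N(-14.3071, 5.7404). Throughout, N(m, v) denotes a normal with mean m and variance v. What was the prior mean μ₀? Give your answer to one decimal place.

μ₀ = 10.0

With known observation variance, the Normal–Normal posterior has precision τ_n = τ₀ + n/σ² and mean μ_n = (τ₀μ₀ + (n/σ²)x̄)/τ_n.
Here τ₀ = 1/55.7 = 0.017953 and τ_data = 6/38.4 = 0.156250, so τ_n = 0.174203.
Rearranging for μ₀: μ₀ = (μ_n·τ_n − τ_data·x̄)/τ₀ = (-14.3071·0.174203 − 0.156250·-17.1) / 0.017953 = 0.179535/0.017953 ≈ 10.0.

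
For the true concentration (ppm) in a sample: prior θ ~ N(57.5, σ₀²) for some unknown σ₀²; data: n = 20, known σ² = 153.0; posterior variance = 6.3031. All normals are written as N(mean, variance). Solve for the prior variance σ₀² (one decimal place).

For the Normal–Normal model with known σ², precisions add: τ_n = τ₀ + n/σ².
So 1/σ₀² = 1/6.3031 − 20/153.0 = 0.158652 − 0.130719 = 0.027933.
Hence σ₀² = 1/0.027933 ≈ 35.8.

σ₀² = 35.8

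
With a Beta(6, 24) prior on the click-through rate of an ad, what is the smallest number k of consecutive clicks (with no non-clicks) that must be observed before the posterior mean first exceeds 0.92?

After k clicks and 0 non-clicks the posterior is Beta(6+k, 24), with mean (6+k)/(6+24+k).
Set (6+k)/(30+k) > 0.92 and solve: k > (0.92·30 − 6)/(1 − 0.92) = 270.000.
The smallest integer exceeding 270.000 is 271.

k = 271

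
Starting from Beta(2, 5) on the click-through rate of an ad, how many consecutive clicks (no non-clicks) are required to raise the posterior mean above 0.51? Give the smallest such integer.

k = 4

After k clicks and 0 non-clicks the posterior is Beta(2+k, 5), with mean (2+k)/(2+5+k).
Set (2+k)/(7+k) > 0.51 and solve: k > (0.51·7 − 2)/(1 − 0.51) = 3.204.
The smallest integer exceeding 3.204 is 4, and checking k=4: (6)/(11) = 0.5455 > 0.51.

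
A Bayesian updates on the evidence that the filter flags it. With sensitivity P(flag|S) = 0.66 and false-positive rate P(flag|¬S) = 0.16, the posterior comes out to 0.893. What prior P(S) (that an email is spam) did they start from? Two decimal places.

P(S) = 0.67

Bayes' rule in odds form gives O(S|E) = O(S)·[P(E|S)/P(E|¬S)], hence O(S) = O(S|E)/LR.
Posterior odds = 0.893/(1−0.893) = 8.3458. LR = 0.66/0.16 = 4.1250.
Prior odds = 8.3458/4.1250 = 2.0232, so P(S) = 2.0232/(1+2.0232) ≈ 0.67.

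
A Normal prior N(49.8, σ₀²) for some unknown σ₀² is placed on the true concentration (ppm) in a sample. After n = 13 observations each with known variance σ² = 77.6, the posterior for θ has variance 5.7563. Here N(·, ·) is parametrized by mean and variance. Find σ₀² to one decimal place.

σ₀² = 161.4

Posterior precision equals prior precision plus data precision: 1/σ_n² = 1/σ₀² + n/σ².
So 1/σ₀² = 1/5.7563 − 13/77.6 = 0.173723 − 0.167526 = 0.006197.
Hence σ₀² = 1/0.006197 ≈ 161.4.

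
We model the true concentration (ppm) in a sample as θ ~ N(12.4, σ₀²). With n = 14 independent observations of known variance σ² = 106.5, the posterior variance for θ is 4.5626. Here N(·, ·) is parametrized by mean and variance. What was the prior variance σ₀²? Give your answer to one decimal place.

Posterior precision equals prior precision plus data precision: 1/σ_n² = 1/σ₀² + n/σ².
So 1/σ₀² = 1/4.5626 − 14/106.5 = 0.219173 − 0.131455 = 0.087718.
Hence σ₀² = 1/0.087718 ≈ 11.4.

σ₀² = 11.4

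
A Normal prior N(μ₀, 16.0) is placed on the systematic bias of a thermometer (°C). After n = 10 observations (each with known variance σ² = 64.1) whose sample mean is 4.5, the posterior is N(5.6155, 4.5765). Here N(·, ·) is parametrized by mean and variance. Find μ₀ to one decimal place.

The posterior mean is a precision-weighted average: μ_n = (τ₀μ₀ + τ_data·x̄)/(τ₀+τ_data), with τ₀=1/σ₀² and τ_data=n/σ².
Here τ₀ = 1/16.0 = 0.062500 and τ_data = 10/64.1 = 0.156006, so τ_n = 0.218506.
Rearranging for μ₀: μ₀ = (μ_n·τ_n − τ_data·x̄)/τ₀ = (5.6155·0.218506 − 0.156006·4.5) / 0.062500 = 0.524993/0.062500 ≈ 8.4.

μ₀ = 8.4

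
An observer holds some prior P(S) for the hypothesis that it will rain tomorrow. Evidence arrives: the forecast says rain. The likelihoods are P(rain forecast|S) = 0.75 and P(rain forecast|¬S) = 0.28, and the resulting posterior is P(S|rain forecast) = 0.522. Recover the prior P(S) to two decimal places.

In odds form, posterior odds = prior odds × likelihood ratio, so prior odds = posterior odds ÷ LR.
Posterior odds = 0.522/(1−0.522) = 1.0921. LR = 0.75/0.28 = 2.6786.
Prior odds = 1.0921/2.6786 = 0.4077, so P(S) = 0.4077/(1+0.4077) ≈ 0.29.

P(S) = 0.29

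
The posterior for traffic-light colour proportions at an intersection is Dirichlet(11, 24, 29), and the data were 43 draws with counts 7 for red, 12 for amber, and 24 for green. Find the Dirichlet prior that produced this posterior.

For a Dirichlet(α) prior with multinomial counts c, the posterior is Dirichlet(α + c) componentwise.
Subtract each count from the matching posterior parameter: 11−7=4, 24−12=12, 29−24=5.

Dirichlet(4, 12, 5)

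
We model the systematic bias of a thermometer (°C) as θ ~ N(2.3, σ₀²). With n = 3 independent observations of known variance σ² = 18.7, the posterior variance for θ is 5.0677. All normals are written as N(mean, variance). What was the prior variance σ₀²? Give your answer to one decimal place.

For the Normal–Normal model with known σ², precisions add: τ_n = τ₀ + n/σ².
So 1/σ₀² = 1/5.0677 − 3/18.7 = 0.197328 − 0.160428 = 0.036900.
Hence σ₀² = 1/0.036900 ≈ 27.1.

σ₀² = 27.1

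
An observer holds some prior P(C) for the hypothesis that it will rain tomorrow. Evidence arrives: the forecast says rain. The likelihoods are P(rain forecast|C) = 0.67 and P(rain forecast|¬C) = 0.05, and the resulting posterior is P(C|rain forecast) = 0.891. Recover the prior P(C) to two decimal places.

Bayes' rule in odds form gives O(C|E) = O(C)·[P(E|C)/P(E|¬C)], hence O(C) = O(C|E)/LR.
Posterior odds = 0.891/(1−0.891) = 8.1743. LR = 0.67/0.05 = 13.4000.
Prior odds = 8.1743/13.4000 = 0.6100, so P(C) = 0.6100/(1+0.6100) ≈ 0.38.

P(C) = 0.38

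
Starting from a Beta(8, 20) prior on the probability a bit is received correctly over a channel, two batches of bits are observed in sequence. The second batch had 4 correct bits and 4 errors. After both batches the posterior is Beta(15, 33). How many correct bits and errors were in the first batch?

3 correct bits and 9 errors

Sequential conjugate updates are equivalent to a single update on the pooled data, so total successes = posterior α − prior α and total failures = posterior β − prior β.
Total across both batches: 15−8=7 correct bits, 33−20=13 errors.
Subtract the second batch: 7−4=3 correct bits and 13−4=9 errors.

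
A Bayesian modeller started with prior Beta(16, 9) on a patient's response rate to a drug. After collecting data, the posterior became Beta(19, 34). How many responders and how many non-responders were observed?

A Beta(a, b) prior with s successes and f failures in binomial data gives a Beta(a+s, b+f) posterior.
Match parameters: s=19−16=3, f=34−9=25.

3 responders and 25 non-responders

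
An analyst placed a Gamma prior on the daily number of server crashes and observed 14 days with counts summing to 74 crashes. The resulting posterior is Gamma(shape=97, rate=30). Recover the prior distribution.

A Gamma(α, β) prior (rate parametrization) on a Poisson rate with n observations summing to S gives posterior Gamma(α+S, β+n).
So α = 97 − 74 = 23 and β = 30 − 14 = 16.

Gamma(shape=23, rate=16)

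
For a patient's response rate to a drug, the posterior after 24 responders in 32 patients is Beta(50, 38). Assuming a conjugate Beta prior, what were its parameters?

Beta(26, 30)

Under Beta–binomial conjugacy the posterior parameters are (α+s, β+f).
Subtract the data counts: 50−24=26, 38−8=30.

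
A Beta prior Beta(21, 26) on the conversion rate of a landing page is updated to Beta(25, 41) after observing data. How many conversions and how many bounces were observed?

Under Beta–binomial conjugacy the posterior parameters are (α+s, β+f).
Match parameters: s=25−21=4, f=41−26=15.

4 conversions and 15 bounces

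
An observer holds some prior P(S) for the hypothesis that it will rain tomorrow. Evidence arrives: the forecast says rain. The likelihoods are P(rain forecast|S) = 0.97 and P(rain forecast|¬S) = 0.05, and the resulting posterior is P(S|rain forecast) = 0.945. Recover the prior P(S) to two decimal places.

Bayes' rule in odds form gives O(S|E) = O(S)·[P(E|S)/P(E|¬S)], hence O(S) = O(S|E)/LR.
Posterior odds = 0.945/(1−0.945) = 17.1818. LR = 0.97/0.05 = 19.4000.
Prior odds = 17.1818/19.4000 = 0.8857, so P(S) = 0.8857/(1+0.8857) ≈ 0.47.

P(S) = 0.47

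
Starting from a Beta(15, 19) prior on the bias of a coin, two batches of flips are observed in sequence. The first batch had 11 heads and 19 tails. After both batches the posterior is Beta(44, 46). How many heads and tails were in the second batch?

Because Beta–binomial updating is additive in the counts, the combined data contributed (α_post−α_prior, β_post−β_prior) successes and failures.
Total across both batches: 44−15=29 heads, 46−19=27 tails.
Subtract the first batch: 29−11=18 heads and 27−19=8 tails.

18 heads and 8 tails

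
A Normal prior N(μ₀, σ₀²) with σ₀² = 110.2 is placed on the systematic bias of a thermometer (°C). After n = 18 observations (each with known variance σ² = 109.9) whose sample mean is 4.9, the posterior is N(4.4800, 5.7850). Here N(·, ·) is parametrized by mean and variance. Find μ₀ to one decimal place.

μ₀ = -3.1

The posterior mean is a precision-weighted average: μ_n = (τ₀μ₀ + τ_data·x̄)/(τ₀+τ_data), with τ₀=1/σ₀² and τ_data=n/σ².
Here τ₀ = 1/110.2 = 0.009074 and τ_data = 18/109.9 = 0.163785, so τ_n = 0.172859.
Rearranging for μ₀: μ₀ = (μ_n·τ_n − τ_data·x̄)/τ₀ = (4.4800·0.172859 − 0.163785·4.9) / 0.009074 = -0.028138/0.009074 ≈ -3.1.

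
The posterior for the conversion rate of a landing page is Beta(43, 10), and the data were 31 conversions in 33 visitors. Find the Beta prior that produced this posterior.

Under Beta–binomial conjugacy the posterior parameters are (a+s, b+f).
Subtract the data counts: 43−31=12, 10−2=8.

Beta(12, 8)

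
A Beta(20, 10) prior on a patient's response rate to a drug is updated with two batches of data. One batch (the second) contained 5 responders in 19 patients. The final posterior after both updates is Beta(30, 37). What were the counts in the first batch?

5 responders and 13 non-responders

Because Beta–binomial updating is additive in the counts, the combined data contributed (α_post−α_prior, β_post−β_prior) successes and failures.
Total across both batches: 30−20=10 responders, 37−10=27 non-responders.
Subtract the second batch: 10−5=5 responders and 27−14=13 non-responders.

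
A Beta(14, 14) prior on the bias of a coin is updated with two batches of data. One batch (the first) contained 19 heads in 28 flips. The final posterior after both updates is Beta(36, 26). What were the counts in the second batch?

3 heads and 3 tails

Sequential conjugate updates are equivalent to a single update on the pooled data, so total successes = posterior α − prior α and total failures = posterior β − prior β.
Total across both batches: 36−14=22 heads, 26−14=12 tails.
Subtract the first batch: 22−19=3 heads and 12−9=3 tails.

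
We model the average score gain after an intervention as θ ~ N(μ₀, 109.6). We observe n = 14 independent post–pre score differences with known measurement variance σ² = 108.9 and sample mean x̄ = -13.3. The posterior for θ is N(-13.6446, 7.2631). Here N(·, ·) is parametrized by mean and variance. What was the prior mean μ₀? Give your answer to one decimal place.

μ₀ = -18.5

With known observation variance, the Normal–Normal posterior has precision τ_n = τ₀ + n/σ² and mean μ_n = (τ₀μ₀ + (n/σ²)x̄)/τ_n.
Here τ₀ = 1/109.6 = 0.009124 and τ_data = 14/108.9 = 0.128558, so τ_n = 0.137682.
Rearranging for μ₀: μ₀ = (μ_n·τ_n − τ_data·x̄)/τ₀ = (-13.6446·0.137682 − 0.128558·-13.3) / 0.009124 = -0.168794/0.009124 ≈ -18.5.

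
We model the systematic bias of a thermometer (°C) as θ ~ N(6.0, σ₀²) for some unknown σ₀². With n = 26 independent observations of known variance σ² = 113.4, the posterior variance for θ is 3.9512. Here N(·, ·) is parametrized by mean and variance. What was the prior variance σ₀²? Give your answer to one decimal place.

For the Normal–Normal model with known σ², precisions add: τ_n = τ₀ + n/σ².
So 1/σ₀² = 1/3.9512 − 26/113.4 = 0.253088 − 0.229277 = 0.023811.
Hence σ₀² = 1/0.023811 ≈ 42.0.

σ₀² = 42.0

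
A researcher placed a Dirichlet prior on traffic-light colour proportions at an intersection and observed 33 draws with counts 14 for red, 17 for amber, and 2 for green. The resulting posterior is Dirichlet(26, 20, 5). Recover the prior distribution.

For a Dirichlet(α) prior with multinomial counts c, the posterior is Dirichlet(α + c) componentwise.
Subtract each count from the matching posterior parameter: 26−14=12, 20−17=3, 5−2=3.

Dirichlet(12, 3, 3)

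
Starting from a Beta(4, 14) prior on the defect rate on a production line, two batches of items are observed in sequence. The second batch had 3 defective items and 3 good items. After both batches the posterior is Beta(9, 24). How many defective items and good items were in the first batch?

2 defective items and 7 good items

Because Beta–binomial updating is additive in the counts, the combined data contributed (α_post−α_prior, β_post−β_prior) successes and failures.
Total across both batches: 9−4=5 defective items, 24−14=10 good items.
Subtract the second batch: 5−3=2 defective items and 10−3=7 good items.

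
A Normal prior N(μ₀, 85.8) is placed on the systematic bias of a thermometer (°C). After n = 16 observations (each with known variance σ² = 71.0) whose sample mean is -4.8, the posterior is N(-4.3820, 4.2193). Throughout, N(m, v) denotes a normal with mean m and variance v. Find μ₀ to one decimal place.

With known observation variance, the Normal–Normal posterior has precision τ_n = τ₀ + n/σ² and mean μ_n = (τ₀μ₀ + (n/σ²)x̄)/τ_n.
Here τ₀ = 1/85.8 = 0.011655 and τ_data = 16/71.0 = 0.225352, so τ_n = 0.237007.
Rearranging for μ₀: μ₀ = (μ_n·τ_n − τ_data·x̄)/τ₀ = (-4.3820·0.237007 − 0.225352·-4.8) / 0.011655 = 0.043125/0.011655 ≈ 3.7.

μ₀ = 3.7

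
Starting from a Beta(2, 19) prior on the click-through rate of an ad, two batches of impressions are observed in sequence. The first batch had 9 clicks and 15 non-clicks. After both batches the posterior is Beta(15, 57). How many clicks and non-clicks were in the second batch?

Because Beta–binomial updating is additive in the counts, the combined data contributed (α_post−α_prior, β_post−β_prior) successes and failures.
Total across both batches: 15−2=13 clicks, 57−19=38 non-clicks.
Subtract the first batch: 13−9=4 clicks and 38−15=23 non-clicks.

4 clicks and 23 non-clicks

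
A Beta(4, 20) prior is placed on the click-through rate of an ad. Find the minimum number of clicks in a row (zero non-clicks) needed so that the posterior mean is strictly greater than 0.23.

k = 2

After k clicks and 0 non-clicks the posterior is Beta(4+k, 20), with mean (4+k)/(4+20+k).
Set (4+k)/(24+k) > 0.23 and solve: k > (0.23·24 − 4)/(1 − 0.23) = 1.974.
The smallest integer exceeding 1.974 is 2.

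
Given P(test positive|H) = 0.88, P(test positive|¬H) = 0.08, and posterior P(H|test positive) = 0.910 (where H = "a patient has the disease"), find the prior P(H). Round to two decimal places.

P(H) = 0.48

In odds form, posterior odds = prior odds × likelihood ratio, so prior odds = posterior odds ÷ LR.
Posterior odds = 0.910/(1−0.910) = 10.1111. LR = 0.88/0.08 = 11.0000.
Prior odds = 10.1111/11.0000 = 0.9192, so P(H) = 0.9192/(1+0.9192) ≈ 0.48.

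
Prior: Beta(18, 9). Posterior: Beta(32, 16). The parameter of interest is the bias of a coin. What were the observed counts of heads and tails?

A Beta(a, b) prior with s successes and f failures in binomial data gives a Beta(a+s, b+f) posterior.
So s = 32 − 18 = 14 and f = 16 − 9 = 7.

14 heads and 7 tails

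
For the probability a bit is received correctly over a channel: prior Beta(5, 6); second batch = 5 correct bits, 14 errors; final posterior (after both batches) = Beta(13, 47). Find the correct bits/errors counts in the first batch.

3 correct bits and 27 errors

Sequential conjugate updates are equivalent to a single update on the pooled data, so total successes = posterior α − prior α and total failures = posterior β − prior β.
Total across both batches: 13−5=8 correct bits, 47−6=41 errors.
Subtract the second batch: 8−5=3 correct bits and 41−14=27 errors.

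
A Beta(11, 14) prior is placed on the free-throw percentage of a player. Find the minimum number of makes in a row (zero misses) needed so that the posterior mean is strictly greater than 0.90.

k = 116

After k makes and 0 misses the posterior is Beta(11+k, 14), with mean (11+k)/(11+14+k).
Set (11+k)/(25+k) > 0.90 and solve: k > (0.90·25 − 11)/(1 − 0.90) = 115.000.
The smallest integer exceeding 115.000 is 116, and checking k=116: (127)/(141) = 0.9007 > 0.90.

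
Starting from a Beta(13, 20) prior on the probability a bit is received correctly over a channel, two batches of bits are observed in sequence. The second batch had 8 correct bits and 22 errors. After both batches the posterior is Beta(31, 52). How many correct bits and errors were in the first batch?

Sequential conjugate updates are equivalent to a single update on the pooled data, so total successes = posterior α − prior α and total failures = posterior β − prior β.
Total across both batches: 31−13=18 correct bits, 52−20=32 errors.
Subtract the second batch: 18−8=10 correct bits and 32−22=10 errors.

10 correct bits and 10 errors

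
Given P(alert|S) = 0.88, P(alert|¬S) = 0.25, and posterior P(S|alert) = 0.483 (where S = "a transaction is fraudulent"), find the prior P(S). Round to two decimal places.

P(S) = 0.21

In odds form, posterior odds = prior odds × likelihood ratio, so prior odds = posterior odds ÷ LR.
Posterior odds = 0.483/(1−0.483) = 0.9342. LR = 0.88/0.25 = 3.5200.
Prior odds = 0.9342/3.5200 = 0.2654, so P(S) = 0.2654/(1+0.2654) ≈ 0.21.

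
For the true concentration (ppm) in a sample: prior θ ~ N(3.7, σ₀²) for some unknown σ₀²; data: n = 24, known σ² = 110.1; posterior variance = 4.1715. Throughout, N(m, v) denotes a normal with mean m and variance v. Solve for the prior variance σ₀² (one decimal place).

σ₀² = 46.0

For the Normal–Normal model with known σ², precisions add: τ_n = τ₀ + n/σ².
So 1/σ₀² = 1/4.1715 − 24/110.1 = 0.239722 − 0.217984 = 0.021738.
Hence σ₀² = 1/0.021738 ≈ 46.0.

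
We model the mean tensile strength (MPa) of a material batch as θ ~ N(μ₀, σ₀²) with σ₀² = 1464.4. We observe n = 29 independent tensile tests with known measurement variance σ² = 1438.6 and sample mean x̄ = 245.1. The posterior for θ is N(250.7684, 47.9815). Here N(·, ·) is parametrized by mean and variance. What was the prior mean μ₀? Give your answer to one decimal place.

μ₀ = 418.1

The posterior mean is a precision-weighted average: μ_n = (τ₀μ₀ + τ_data·x̄)/(τ₀+τ_data), with τ₀=1/σ₀² and τ_data=n/σ².
Here τ₀ = 1/1464.4 = 0.000683 and τ_data = 29/1438.6 = 0.020158, so τ_n = 0.020841.
Rearranging for μ₀: μ₀ = (μ_n·τ_n − τ_data·x̄)/τ₀ = (250.7684·0.020841 − 0.020158·245.1) / 0.000683 = 0.285538/0.000683 ≈ 418.1.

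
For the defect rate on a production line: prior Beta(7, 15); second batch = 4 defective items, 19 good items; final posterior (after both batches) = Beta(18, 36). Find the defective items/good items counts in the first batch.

Sequential conjugate updates are equivalent to a single update on the pooled data, so total successes = posterior α − prior α and total failures = posterior β − prior β.
Total across both batches: 18−7=11 defective items, 36−15=21 good items.
Subtract the second batch: 11−4=7 defective items and 21−19=2 good items.

7 defective items and 2 good items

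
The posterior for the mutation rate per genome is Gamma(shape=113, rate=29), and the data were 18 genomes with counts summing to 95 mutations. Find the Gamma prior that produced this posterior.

Gamma(shape=18, rate=11)

A Gamma(α, β) prior (rate parametrization) on a Poisson rate with n observations summing to S gives posterior Gamma(α+S, β+n).
So α = 113 − 95 = 18 and β = 29 − 18 = 11.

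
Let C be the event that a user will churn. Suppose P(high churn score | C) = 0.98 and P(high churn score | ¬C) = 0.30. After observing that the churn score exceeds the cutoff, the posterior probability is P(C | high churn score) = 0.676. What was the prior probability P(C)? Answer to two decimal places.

P(C) = 0.39

Bayes' rule in odds form gives O(C|E) = O(C)·[P(E|C)/P(E|¬C)], hence O(C) = O(C|E)/LR.
Posterior odds = 0.676/(1−0.676) = 2.0864. LR = 0.98/0.30 = 3.2667.
Prior odds = 2.0864/3.2667 = 0.6387, so P(C) = 0.6387/(1+0.6387) ≈ 0.39.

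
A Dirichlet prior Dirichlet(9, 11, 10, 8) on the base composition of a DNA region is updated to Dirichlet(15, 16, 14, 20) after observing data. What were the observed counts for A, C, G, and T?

For a Dirichlet(α) prior with multinomial counts c, the posterior is Dirichlet(α + c) componentwise.
Counts are posterior − prior componentwise: 15−9=6, 16−11=5, 14−10=4, 20−8=12.

counts (6, 5, 4, 12)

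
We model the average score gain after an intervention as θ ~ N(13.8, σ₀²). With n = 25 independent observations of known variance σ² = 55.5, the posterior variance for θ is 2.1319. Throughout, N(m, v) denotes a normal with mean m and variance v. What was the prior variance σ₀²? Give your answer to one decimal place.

σ₀² = 53.7

For the Normal–Normal model with known σ², precisions add: τ_n = τ₀ + n/σ².
So 1/σ₀² = 1/2.1319 − 25/55.5 = 0.469065 − 0.450450 = 0.018615.
Hence σ₀² = 1/0.018615 ≈ 53.7.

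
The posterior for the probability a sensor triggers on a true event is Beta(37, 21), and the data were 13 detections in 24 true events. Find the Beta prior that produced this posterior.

Beta(24, 10)

Under Beta–binomial conjugacy the posterior parameters are (a+s, b+f).
So a = 37 − 13 = 24 and b = 21 − 11 = 10.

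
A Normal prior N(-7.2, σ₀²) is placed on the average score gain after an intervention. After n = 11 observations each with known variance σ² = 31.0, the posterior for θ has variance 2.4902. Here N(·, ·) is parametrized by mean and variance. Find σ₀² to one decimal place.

Posterior precision equals prior precision plus data precision: 1/σ_n² = 1/σ₀² + n/σ².
So 1/σ₀² = 1/2.4902 − 11/31.0 = 0.401574 − 0.354839 = 0.046735.
Hence σ₀² = 1/0.046735 ≈ 21.4.

σ₀² = 21.4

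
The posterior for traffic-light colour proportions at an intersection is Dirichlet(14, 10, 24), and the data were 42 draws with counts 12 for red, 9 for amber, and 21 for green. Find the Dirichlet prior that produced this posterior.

For a Dirichlet(α) prior with multinomial counts c, the posterior is Dirichlet(α + c) componentwise.
Subtract each count from the matching posterior parameter: 14−12=2, 10−9=1, 24−21=3.

Dirichlet(2, 1, 3)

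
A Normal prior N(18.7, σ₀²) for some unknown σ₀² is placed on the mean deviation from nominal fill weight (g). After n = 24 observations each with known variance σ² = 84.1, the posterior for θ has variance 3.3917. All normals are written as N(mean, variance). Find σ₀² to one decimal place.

For the Normal–Normal model with known σ², precisions add: τ_n = τ₀ + n/σ².
So 1/σ₀² = 1/3.3917 − 24/84.1 = 0.294837 − 0.285375 = 0.009462.
Hence σ₀² = 1/0.009462 ≈ 105.7.

σ₀² = 105.7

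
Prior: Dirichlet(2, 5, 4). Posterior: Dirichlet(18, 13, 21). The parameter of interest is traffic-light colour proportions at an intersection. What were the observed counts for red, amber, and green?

counts (16, 8, 17)

For a Dirichlet(α) prior with multinomial counts c, the posterior is Dirichlet(α + c) componentwise.
Counts are posterior − prior componentwise: 18−2=16, 13−5=8, 21−4=17.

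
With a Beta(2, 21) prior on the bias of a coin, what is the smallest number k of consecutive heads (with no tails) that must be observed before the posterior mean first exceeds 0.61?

After k heads and 0 tails the posterior is Beta(2+k, 21), with mean (2+k)/(2+21+k).
Set (2+k)/(23+k) > 0.61 and solve: k > (0.61·23 − 2)/(1 − 0.61) = 30.846.
The smallest integer exceeding 30.846 is 31.

k = 31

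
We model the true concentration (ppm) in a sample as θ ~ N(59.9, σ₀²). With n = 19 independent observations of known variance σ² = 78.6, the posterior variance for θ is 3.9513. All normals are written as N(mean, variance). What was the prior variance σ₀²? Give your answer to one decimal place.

For the Normal–Normal model with known σ², precisions add: τ_n = τ₀ + n/σ².
So 1/σ₀² = 1/3.9513 − 19/78.6 = 0.253081 − 0.241730 = 0.011351.
Hence σ₀² = 1/0.011351 ≈ 88.1.

σ₀² = 88.1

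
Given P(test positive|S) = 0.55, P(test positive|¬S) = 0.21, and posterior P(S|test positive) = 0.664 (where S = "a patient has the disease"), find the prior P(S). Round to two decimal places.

Bayes' rule in odds form gives O(S|E) = O(S)·[P(E|S)/P(E|¬S)], hence O(S) = O(S|E)/LR.
Posterior odds = 0.664/(1−0.664) = 1.9762. LR = 0.55/0.21 = 2.6190.
Prior odds = 1.9762/2.6190 = 0.7546, so P(S) = 0.7546/(1+0.7546) ≈ 0.43.

P(S) = 0.43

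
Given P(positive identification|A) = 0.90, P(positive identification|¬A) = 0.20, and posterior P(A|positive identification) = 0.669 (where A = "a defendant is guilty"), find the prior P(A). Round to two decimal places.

In odds form, posterior odds = prior odds × likelihood ratio, so prior odds = posterior odds ÷ LR.
Posterior odds = 0.669/(1−0.669) = 2.0211. LR = 0.90/0.20 = 4.5000.
Prior odds = 2.0211/4.5000 = 0.4491, so P(A) = 0.4491/(1+0.4491) ≈ 0.31.

P(A) = 0.31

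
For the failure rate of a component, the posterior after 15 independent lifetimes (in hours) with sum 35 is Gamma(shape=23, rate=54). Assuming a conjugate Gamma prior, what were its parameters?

Gamma(shape=8, rate=19)

For an exponential likelihood with a Gamma(α, β) prior on the rate, n observations with total T give posterior Gamma(α+n, β+T).
So α = 23 − 15 = 8 and β = 54 − 35 = 19.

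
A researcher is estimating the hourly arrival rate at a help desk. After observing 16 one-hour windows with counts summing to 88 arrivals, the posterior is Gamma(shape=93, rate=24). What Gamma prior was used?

Gamma(shape=5, rate=8)

Gamma–Poisson conjugacy: posterior shape = α + Σxᵢ, posterior rate = β + n.
So α = 93 − 88 = 5 and β = 24 − 16 = 8.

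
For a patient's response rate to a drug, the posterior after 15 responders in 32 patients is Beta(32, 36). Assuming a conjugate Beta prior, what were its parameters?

Beta(17, 19)

A Beta(a, b) prior with s successes and f failures in binomial data gives a Beta(a+s, b+f) posterior.
So a = 32 − 15 = 17 and b = 36 − 17 = 19.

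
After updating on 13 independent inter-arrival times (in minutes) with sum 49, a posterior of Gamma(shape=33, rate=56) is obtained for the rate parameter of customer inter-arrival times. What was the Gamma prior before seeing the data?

For an exponential likelihood with a Gamma(α, β) prior on the rate, n observations with total T give posterior Gamma(α+n, β+T).
So α = 33 − 13 = 20 and β = 56 − 49 = 7.

Gamma(shape=20, rate=7)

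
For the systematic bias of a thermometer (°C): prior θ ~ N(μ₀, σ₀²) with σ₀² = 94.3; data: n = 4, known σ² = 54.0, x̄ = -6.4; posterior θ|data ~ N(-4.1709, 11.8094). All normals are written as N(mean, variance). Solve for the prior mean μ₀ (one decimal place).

With known observation variance, the Normal–Normal posterior has precision τ_n = τ₀ + n/σ² and mean μ_n = (τ₀μ₀ + (n/σ²)x̄)/τ_n.
Here τ₀ = 1/94.3 = 0.010604 and τ_data = 4/54.0 = 0.074074, so τ_n = 0.084678.
Rearranging for μ₀: μ₀ = (μ_n·τ_n − τ_data·x̄)/τ₀ = (-4.1709·0.084678 − 0.074074·-6.4) / 0.010604 = 0.120890/0.010604 ≈ 11.4.

μ₀ = 11.4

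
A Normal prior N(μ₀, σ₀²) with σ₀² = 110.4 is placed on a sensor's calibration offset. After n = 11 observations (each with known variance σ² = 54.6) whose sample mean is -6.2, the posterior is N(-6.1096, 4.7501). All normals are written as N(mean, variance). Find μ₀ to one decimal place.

With known observation variance, the Normal–Normal posterior has precision τ_n = τ₀ + n/σ² and mean μ_n = (τ₀μ₀ + (n/σ²)x̄)/τ_n.
Here τ₀ = 1/110.4 = 0.009058 and τ_data = 11/54.6 = 0.201465, so τ_n = 0.210523.
Rearranging for μ₀: μ₀ = (μ_n·τ_n − τ_data·x̄)/τ₀ = (-6.1096·0.210523 − 0.201465·-6.2) / 0.009058 = -0.037128/0.009058 ≈ -4.1.

μ₀ = -4.1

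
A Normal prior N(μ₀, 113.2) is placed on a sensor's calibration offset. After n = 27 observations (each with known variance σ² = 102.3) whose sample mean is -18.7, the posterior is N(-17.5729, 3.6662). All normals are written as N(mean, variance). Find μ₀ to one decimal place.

The posterior mean is a precision-weighted average: μ_n = (τ₀μ₀ + τ_data·x̄)/(τ₀+τ_data), with τ₀=1/σ₀² and τ_data=n/σ².
Here τ₀ = 1/113.2 = 0.008834 and τ_data = 27/102.3 = 0.263930, so τ_n = 0.272764.
Rearranging for μ₀: μ₀ = (μ_n·τ_n − τ_data·x̄)/τ₀ = (-17.5729·0.272764 − 0.263930·-18.7) / 0.008834 = 0.142237/0.008834 ≈ 16.1.

μ₀ = 16.1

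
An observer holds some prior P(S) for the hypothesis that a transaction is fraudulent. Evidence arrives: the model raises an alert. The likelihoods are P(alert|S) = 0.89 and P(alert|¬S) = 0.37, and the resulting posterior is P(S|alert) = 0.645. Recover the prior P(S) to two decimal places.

P(S) = 0.43

In odds form, posterior odds = prior odds × likelihood ratio, so prior odds = posterior odds ÷ LR.
Posterior odds = 0.645/(1−0.645) = 1.8169. LR = 0.89/0.37 = 2.4054.
Prior odds = 1.8169/2.4054 = 0.7553, so P(S) = 0.7553/(1+0.7553) ≈ 0.43.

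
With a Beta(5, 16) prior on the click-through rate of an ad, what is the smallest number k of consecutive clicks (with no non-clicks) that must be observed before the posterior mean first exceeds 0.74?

k = 41

After k clicks and 0 non-clicks the posterior is Beta(5+k, 16), with mean (5+k)/(5+16+k).
Set (5+k)/(21+k) > 0.74 and solve: k > (0.74·21 − 5)/(1 − 0.74) = 40.538.
The smallest integer exceeding 40.538 is 41, and checking k=41: (46)/(62) = 0.7419 > 0.74.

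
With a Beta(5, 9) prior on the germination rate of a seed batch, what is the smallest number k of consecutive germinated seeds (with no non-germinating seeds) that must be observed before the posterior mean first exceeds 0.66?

After k germinated seeds and 0 non-germinating seeds the posterior is Beta(5+k, 9), with mean (5+k)/(5+9+k).
Set (5+k)/(14+k) > 0.66 and solve: k > (0.66·14 − 5)/(1 − 0.66) = 12.471.
The smallest integer exceeding 12.471 is 13.

k = 13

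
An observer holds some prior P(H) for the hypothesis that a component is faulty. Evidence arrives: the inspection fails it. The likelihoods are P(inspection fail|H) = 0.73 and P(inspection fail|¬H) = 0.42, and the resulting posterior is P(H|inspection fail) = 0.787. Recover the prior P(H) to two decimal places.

Bayes' rule in odds form gives O(H|E) = O(H)·[P(E|H)/P(E|¬H)], hence O(H) = O(H|E)/LR.
Posterior odds = 0.787/(1−0.787) = 3.6948. LR = 0.73/0.42 = 1.7381.
Prior odds = 3.6948/1.7381 = 2.1258, so P(H) = 2.1258/(1+2.1258) ≈ 0.68.

P(H) = 0.68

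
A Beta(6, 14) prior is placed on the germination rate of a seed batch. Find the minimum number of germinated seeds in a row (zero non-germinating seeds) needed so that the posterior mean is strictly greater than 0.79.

After k germinated seeds and 0 non-germinating seeds the posterior is Beta(6+k, 14), with mean (6+k)/(6+14+k).
Set (6+k)/(20+k) > 0.79 and solve: k > (0.79·20 − 6)/(1 − 0.79) = 46.667.
The smallest integer exceeding 46.667 is 47.

k = 47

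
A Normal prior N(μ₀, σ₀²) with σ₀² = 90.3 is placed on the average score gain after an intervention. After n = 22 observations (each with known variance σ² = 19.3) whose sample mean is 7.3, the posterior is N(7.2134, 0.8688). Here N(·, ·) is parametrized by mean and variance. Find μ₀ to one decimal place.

With known observation variance, the Normal–Normal posterior has precision τ_n = τ₀ + n/σ² and mean μ_n = (τ₀μ₀ + (n/σ²)x̄)/τ_n.
Here τ₀ = 1/90.3 = 0.011074 and τ_data = 22/19.3 = 1.139896, so τ_n = 1.150970.
Rearranging for μ₀: μ₀ = (μ_n·τ_n − τ_data·x̄)/τ₀ = (7.2134·1.150970 − 1.139896·7.3) / 0.011074 = -0.018834/0.011074 ≈ -1.7.

μ₀ = -1.7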